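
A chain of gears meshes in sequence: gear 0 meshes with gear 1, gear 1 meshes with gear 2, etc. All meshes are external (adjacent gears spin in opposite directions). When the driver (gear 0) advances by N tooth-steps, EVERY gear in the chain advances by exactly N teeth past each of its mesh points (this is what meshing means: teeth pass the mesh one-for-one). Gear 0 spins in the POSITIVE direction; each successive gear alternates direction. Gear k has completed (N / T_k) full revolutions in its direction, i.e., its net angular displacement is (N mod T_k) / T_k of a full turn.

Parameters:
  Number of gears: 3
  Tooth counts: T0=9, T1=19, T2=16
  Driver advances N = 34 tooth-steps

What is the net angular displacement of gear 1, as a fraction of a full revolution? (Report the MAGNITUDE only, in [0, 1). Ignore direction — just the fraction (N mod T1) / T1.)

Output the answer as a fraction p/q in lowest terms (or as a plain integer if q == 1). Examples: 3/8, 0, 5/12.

Chain of 3 gears, tooth counts: [9, 19, 16]
  gear 0: T0=9, direction=positive, advance = 34 mod 9 = 7 teeth = 7/9 turn
  gear 1: T1=19, direction=negative, advance = 34 mod 19 = 15 teeth = 15/19 turn
  gear 2: T2=16, direction=positive, advance = 34 mod 16 = 2 teeth = 2/16 turn
Gear 1: 34 mod 19 = 15
Fraction = 15 / 19 = 15/19 (gcd(15,19)=1) = 15/19

Answer: 15/19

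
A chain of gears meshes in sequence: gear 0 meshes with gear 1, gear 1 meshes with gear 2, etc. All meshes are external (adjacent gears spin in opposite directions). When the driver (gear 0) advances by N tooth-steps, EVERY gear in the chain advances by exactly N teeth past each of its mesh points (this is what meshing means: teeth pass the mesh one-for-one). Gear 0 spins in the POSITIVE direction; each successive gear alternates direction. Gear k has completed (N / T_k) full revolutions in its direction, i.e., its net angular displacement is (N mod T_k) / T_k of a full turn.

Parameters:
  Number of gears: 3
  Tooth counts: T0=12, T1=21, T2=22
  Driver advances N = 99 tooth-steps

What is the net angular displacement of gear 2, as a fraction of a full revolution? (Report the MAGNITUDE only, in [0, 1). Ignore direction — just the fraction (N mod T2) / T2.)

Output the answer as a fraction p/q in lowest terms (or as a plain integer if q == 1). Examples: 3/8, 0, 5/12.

Chain of 3 gears, tooth counts: [12, 21, 22]
  gear 0: T0=12, direction=positive, advance = 99 mod 12 = 3 teeth = 3/12 turn
  gear 1: T1=21, direction=negative, advance = 99 mod 21 = 15 teeth = 15/21 turn
  gear 2: T2=22, direction=positive, advance = 99 mod 22 = 11 teeth = 11/22 turn
Gear 2: 99 mod 22 = 11
Fraction = 11 / 22 = 1/2 (gcd(11,22)=11) = 1/2

Answer: 1/2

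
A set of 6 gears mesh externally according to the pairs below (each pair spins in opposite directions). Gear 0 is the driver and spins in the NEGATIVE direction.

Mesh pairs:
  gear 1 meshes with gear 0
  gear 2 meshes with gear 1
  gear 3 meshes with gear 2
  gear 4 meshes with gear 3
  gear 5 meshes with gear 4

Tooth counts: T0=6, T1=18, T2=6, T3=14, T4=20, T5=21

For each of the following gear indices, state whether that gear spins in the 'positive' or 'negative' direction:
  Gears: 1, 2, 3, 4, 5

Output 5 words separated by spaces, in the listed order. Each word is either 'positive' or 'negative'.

Gear 0 (driver): negative (depth 0)
  gear 1: meshes with gear 0 -> depth 1 -> positive (opposite of gear 0)
  gear 2: meshes with gear 1 -> depth 2 -> negative (opposite of gear 1)
  gear 3: meshes with gear 2 -> depth 3 -> positive (opposite of gear 2)
  gear 4: meshes with gear 3 -> depth 4 -> negative (opposite of gear 3)
  gear 5: meshes with gear 4 -> depth 5 -> positive (opposite of gear 4)
Queried indices 1, 2, 3, 4, 5 -> positive, negative, positive, negative, positive

Answer: positive negative positive negative positive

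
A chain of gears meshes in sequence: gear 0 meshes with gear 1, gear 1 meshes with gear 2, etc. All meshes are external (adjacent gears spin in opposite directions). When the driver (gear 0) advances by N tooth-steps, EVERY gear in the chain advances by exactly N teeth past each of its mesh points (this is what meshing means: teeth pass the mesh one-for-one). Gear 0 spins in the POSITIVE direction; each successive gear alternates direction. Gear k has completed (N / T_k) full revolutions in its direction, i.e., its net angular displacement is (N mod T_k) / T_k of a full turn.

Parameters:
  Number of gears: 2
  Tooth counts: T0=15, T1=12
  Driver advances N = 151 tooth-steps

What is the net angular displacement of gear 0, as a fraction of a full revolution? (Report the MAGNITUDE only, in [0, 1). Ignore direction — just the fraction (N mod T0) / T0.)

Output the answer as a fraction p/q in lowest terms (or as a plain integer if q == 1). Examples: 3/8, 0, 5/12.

Chain of 2 gears, tooth counts: [15, 12]
  gear 0: T0=15, direction=positive, advance = 151 mod 15 = 1 teeth = 1/15 turn
  gear 1: T1=12, direction=negative, advance = 151 mod 12 = 7 teeth = 7/12 turn
Gear 0: 151 mod 15 = 1
Fraction = 1 / 15 = 1/15 (gcd(1,15)=1) = 1/15

Answer: 1/15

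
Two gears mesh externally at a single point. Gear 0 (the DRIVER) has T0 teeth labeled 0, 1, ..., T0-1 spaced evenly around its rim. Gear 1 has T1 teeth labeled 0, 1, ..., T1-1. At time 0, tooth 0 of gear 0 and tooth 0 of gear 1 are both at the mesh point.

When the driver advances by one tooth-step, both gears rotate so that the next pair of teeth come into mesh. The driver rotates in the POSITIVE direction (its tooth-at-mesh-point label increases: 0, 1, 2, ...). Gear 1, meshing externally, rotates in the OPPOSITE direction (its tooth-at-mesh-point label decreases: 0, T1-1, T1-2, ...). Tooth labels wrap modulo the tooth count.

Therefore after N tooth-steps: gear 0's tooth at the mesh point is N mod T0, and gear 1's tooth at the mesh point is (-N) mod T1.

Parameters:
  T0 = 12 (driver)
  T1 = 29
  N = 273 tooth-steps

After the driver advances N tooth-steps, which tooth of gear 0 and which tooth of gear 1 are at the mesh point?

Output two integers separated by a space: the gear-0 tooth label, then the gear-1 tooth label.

Gear 0 (driver, T0=12): tooth at mesh = N mod T0
  273 = 22 * 12 + 9, so 273 mod 12 = 9
  gear 0 tooth = 9
Gear 1 (driven, T1=29): tooth at mesh = (-N) mod T1
  273 = 9 * 29 + 12, so 273 mod 29 = 12
  (-273) mod 29 = (-12) mod 29 = 29 - 12 = 17
Mesh after 273 steps: gear-0 tooth 9 meets gear-1 tooth 17

Answer: 9 17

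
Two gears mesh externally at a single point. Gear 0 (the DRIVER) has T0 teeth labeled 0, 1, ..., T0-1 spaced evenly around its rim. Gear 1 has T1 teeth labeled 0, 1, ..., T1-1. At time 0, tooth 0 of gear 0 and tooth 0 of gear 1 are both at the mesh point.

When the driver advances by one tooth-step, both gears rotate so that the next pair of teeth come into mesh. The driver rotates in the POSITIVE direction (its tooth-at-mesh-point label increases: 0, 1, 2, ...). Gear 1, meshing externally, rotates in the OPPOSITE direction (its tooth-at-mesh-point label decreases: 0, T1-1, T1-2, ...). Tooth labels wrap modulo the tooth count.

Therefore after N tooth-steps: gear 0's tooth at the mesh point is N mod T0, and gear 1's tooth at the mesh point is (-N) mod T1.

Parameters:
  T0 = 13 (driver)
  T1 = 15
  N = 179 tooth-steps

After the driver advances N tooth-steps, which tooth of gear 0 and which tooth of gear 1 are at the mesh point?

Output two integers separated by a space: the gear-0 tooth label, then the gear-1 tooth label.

Gear 0 (driver, T0=13): tooth at mesh = N mod T0
  179 = 13 * 13 + 10, so 179 mod 13 = 10
  gear 0 tooth = 10
Gear 1 (driven, T1=15): tooth at mesh = (-N) mod T1
  179 = 11 * 15 + 14, so 179 mod 15 = 14
  (-179) mod 15 = (-14) mod 15 = 15 - 14 = 1
Mesh after 179 steps: gear-0 tooth 10 meets gear-1 tooth 1

Answer: 10 1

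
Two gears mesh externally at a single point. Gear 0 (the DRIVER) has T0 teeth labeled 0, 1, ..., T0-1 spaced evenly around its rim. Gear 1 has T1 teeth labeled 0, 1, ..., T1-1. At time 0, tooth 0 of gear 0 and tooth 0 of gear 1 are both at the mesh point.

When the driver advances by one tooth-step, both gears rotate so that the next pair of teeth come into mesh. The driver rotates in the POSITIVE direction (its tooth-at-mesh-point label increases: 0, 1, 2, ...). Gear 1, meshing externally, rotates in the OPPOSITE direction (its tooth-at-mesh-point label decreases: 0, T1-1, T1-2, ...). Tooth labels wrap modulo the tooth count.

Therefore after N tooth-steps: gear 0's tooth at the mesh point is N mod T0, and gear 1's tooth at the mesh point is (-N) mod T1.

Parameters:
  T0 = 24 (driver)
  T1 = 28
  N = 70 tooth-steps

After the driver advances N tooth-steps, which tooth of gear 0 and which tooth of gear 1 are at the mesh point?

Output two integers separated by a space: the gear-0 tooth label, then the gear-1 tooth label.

Answer: 22 14

Derivation:
Gear 0 (driver, T0=24): tooth at mesh = N mod T0
  70 = 2 * 24 + 22, so 70 mod 24 = 22
  gear 0 tooth = 22
Gear 1 (driven, T1=28): tooth at mesh = (-N) mod T1
  70 = 2 * 28 + 14, so 70 mod 28 = 14
  (-70) mod 28 = (-14) mod 28 = 28 - 14 = 14
Mesh after 70 steps: gear-0 tooth 22 meets gear-1 tooth 14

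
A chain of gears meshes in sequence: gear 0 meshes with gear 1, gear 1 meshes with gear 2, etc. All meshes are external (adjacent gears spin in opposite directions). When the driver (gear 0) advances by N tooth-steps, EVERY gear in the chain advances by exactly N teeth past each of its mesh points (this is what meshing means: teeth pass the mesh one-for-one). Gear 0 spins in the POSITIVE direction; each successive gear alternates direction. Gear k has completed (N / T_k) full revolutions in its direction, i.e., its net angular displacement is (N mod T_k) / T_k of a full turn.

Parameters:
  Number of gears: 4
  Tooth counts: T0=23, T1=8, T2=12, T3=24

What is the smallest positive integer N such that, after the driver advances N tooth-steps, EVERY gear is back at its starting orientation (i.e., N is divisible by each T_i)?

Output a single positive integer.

Answer: 552

Derivation:
Gear k returns to start when N is a multiple of T_k.
All gears at start simultaneously when N is a common multiple of [23, 8, 12, 24]; the smallest such N is lcm(23, 8, 12, 24).
Start: lcm = T0 = 23
Fold in T1=8: gcd(23, 8) = 1; lcm(23, 8) = 23 * 8 / 1 = 184 / 1 = 184
Fold in T2=12: gcd(184, 12) = 4; lcm(184, 12) = 184 * 12 / 4 = 2208 / 4 = 552
Fold in T3=24: gcd(552, 24) = 24; lcm(552, 24) = 552 * 24 / 24 = 13248 / 24 = 552
Full cycle length = 552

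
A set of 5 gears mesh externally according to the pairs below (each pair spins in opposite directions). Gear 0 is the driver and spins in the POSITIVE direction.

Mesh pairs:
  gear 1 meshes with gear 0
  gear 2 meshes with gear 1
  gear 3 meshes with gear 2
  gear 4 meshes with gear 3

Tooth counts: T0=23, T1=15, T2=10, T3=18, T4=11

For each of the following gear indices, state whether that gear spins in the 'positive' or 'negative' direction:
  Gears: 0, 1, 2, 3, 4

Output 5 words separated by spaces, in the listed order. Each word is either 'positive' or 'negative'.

Answer: positive negative positive negative positive

Derivation:
Gear 0 (driver): positive (depth 0)
  gear 1: meshes with gear 0 -> depth 1 -> negative (opposite of gear 0)
  gear 2: meshes with gear 1 -> depth 2 -> positive (opposite of gear 1)
  gear 3: meshes with gear 2 -> depth 3 -> negative (opposite of gear 2)
  gear 4: meshes with gear 3 -> depth 4 -> positive (opposite of gear 3)
Queried indices 0, 1, 2, 3, 4 -> positive, negative, positive, negative, positive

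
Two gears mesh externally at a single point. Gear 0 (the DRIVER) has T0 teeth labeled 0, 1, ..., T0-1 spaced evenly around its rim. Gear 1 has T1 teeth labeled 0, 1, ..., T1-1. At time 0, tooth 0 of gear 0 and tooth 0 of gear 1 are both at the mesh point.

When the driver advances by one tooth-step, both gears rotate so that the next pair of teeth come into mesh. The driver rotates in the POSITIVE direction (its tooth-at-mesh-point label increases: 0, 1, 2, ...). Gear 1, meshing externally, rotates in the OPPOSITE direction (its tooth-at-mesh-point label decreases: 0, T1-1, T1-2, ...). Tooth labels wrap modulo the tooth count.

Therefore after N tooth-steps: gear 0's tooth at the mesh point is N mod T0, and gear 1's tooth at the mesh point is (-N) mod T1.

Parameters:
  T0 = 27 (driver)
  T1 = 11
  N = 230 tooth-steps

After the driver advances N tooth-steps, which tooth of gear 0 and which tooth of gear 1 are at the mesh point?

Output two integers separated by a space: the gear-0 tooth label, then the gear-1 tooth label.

Answer: 14 1

Derivation:
Gear 0 (driver, T0=27): tooth at mesh = N mod T0
  230 = 8 * 27 + 14, so 230 mod 27 = 14
  gear 0 tooth = 14
Gear 1 (driven, T1=11): tooth at mesh = (-N) mod T1
  230 = 20 * 11 + 10, so 230 mod 11 = 10
  (-230) mod 11 = (-10) mod 11 = 11 - 10 = 1
Mesh after 230 steps: gear-0 tooth 14 meets gear-1 tooth 1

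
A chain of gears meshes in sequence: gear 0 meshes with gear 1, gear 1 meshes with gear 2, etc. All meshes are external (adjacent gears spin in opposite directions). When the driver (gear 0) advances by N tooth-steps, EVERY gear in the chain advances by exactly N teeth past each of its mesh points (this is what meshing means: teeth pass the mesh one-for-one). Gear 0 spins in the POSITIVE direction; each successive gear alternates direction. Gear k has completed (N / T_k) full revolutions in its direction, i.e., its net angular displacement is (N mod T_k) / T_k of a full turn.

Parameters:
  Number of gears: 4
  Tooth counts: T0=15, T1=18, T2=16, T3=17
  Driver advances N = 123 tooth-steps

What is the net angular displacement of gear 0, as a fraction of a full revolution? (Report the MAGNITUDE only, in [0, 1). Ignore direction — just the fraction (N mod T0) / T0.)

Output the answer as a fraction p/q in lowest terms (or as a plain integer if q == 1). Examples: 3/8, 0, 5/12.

Chain of 4 gears, tooth counts: [15, 18, 16, 17]
  gear 0: T0=15, direction=positive, advance = 123 mod 15 = 3 teeth = 3/15 turn
  gear 1: T1=18, direction=negative, advance = 123 mod 18 = 15 teeth = 15/18 turn
  gear 2: T2=16, direction=positive, advance = 123 mod 16 = 11 teeth = 11/16 turn
  gear 3: T3=17, direction=negative, advance = 123 mod 17 = 4 teeth = 4/17 turn
Gear 0: 123 mod 15 = 3
Fraction = 3 / 15 = 1/5 (gcd(3,15)=3) = 1/5

Answer: 1/5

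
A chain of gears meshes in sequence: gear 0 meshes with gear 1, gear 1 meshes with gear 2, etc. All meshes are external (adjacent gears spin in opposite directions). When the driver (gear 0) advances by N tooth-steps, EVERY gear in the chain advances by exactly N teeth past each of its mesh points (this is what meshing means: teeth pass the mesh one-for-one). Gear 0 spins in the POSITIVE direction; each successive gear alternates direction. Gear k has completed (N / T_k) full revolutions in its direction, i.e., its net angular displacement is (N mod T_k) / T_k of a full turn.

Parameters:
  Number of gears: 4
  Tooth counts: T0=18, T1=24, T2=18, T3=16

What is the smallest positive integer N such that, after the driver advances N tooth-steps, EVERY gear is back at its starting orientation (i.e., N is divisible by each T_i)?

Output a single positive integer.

Answer: 144

Derivation:
Gear k returns to start when N is a multiple of T_k.
All gears at start simultaneously when N is a common multiple of [18, 24, 18, 16]; the smallest such N is lcm(18, 24, 18, 16).
Start: lcm = T0 = 18
Fold in T1=24: gcd(18, 24) = 6; lcm(18, 24) = 18 * 24 / 6 = 432 / 6 = 72
Fold in T2=18: gcd(72, 18) = 18; lcm(72, 18) = 72 * 18 / 18 = 1296 / 18 = 72
Fold in T3=16: gcd(72, 16) = 8; lcm(72, 16) = 72 * 16 / 8 = 1152 / 8 = 144
Full cycle length = 144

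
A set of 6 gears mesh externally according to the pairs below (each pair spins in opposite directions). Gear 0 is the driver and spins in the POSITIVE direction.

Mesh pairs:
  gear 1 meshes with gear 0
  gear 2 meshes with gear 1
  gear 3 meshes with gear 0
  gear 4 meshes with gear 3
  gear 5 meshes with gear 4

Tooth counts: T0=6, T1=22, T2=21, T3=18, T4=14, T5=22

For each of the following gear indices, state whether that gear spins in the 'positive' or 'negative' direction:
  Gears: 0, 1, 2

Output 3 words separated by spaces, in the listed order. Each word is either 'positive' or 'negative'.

Answer: positive negative positive

Derivation:
Gear 0 (driver): positive (depth 0)
  gear 1: meshes with gear 0 -> depth 1 -> negative (opposite of gear 0)
  gear 2: meshes with gear 1 -> depth 2 -> positive (opposite of gear 1)
  gear 3: meshes with gear 0 -> depth 1 -> negative (opposite of gear 0)
  gear 4: meshes with gear 3 -> depth 2 -> positive (opposite of gear 3)
  gear 5: meshes with gear 4 -> depth 3 -> negative (opposite of gear 4)
Queried indices 0, 1, 2 -> positive, negative, positive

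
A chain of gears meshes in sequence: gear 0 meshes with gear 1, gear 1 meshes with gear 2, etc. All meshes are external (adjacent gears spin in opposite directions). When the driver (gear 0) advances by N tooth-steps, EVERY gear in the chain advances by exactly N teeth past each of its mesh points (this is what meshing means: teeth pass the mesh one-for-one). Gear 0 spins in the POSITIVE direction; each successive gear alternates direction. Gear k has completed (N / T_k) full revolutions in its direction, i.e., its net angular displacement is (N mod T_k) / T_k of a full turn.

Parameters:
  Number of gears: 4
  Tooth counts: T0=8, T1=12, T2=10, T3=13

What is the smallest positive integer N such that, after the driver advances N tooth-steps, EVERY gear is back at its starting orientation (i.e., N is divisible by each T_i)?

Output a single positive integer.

Gear k returns to start when N is a multiple of T_k.
All gears at start simultaneously when N is a common multiple of [8, 12, 10, 13]; the smallest such N is lcm(8, 12, 10, 13).
Start: lcm = T0 = 8
Fold in T1=12: gcd(8, 12) = 4; lcm(8, 12) = 8 * 12 / 4 = 96 / 4 = 24
Fold in T2=10: gcd(24, 10) = 2; lcm(24, 10) = 24 * 10 / 2 = 240 / 2 = 120
Fold in T3=13: gcd(120, 13) = 1; lcm(120, 13) = 120 * 13 / 1 = 1560 / 1 = 1560
Full cycle length = 1560

Answer: 1560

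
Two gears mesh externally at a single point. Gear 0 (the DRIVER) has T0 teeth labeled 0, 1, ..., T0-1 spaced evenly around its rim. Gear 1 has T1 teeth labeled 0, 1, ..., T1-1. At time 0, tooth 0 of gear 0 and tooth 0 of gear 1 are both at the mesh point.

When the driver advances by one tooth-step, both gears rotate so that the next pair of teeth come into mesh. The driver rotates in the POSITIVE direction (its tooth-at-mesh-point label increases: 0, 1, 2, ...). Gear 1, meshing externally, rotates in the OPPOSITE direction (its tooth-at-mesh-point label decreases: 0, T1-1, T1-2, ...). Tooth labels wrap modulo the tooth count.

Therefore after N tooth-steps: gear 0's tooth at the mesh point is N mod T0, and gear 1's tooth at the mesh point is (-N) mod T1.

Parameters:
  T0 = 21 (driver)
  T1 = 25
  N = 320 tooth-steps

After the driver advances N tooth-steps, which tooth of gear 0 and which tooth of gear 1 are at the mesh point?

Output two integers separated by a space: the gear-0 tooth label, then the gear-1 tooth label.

Gear 0 (driver, T0=21): tooth at mesh = N mod T0
  320 = 15 * 21 + 5, so 320 mod 21 = 5
  gear 0 tooth = 5
Gear 1 (driven, T1=25): tooth at mesh = (-N) mod T1
  320 = 12 * 25 + 20, so 320 mod 25 = 20
  (-320) mod 25 = (-20) mod 25 = 25 - 20 = 5
Mesh after 320 steps: gear-0 tooth 5 meets gear-1 tooth 5

Answer: 5 5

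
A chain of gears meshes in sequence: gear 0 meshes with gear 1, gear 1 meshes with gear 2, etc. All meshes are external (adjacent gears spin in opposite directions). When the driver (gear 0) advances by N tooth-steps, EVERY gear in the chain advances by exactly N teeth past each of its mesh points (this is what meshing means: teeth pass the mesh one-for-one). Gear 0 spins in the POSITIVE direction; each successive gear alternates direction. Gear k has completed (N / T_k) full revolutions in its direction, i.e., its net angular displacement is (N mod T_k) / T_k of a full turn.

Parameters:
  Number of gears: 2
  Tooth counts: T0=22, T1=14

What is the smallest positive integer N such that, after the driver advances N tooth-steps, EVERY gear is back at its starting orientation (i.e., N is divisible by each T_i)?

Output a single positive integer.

Answer: 154

Derivation:
Gear k returns to start when N is a multiple of T_k.
All gears at start simultaneously when N is a common multiple of [22, 14]; the smallest such N is lcm(22, 14).
Start: lcm = T0 = 22
Fold in T1=14: gcd(22, 14) = 2; lcm(22, 14) = 22 * 14 / 2 = 308 / 2 = 154
Full cycle length = 154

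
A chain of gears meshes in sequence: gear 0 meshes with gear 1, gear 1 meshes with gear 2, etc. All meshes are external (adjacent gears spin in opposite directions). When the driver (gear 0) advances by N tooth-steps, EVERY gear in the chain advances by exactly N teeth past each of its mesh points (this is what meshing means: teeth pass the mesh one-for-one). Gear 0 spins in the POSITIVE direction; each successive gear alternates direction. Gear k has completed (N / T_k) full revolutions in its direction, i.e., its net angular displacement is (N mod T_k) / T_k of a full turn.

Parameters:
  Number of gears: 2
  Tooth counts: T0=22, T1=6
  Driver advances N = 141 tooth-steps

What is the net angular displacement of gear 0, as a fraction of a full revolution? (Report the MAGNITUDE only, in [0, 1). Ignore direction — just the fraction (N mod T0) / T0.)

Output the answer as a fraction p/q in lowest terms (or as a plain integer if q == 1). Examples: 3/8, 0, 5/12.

Chain of 2 gears, tooth counts: [22, 6]
  gear 0: T0=22, direction=positive, advance = 141 mod 22 = 9 teeth = 9/22 turn
  gear 1: T1=6, direction=negative, advance = 141 mod 6 = 3 teeth = 3/6 turn
Gear 0: 141 mod 22 = 9
Fraction = 9 / 22 = 9/22 (gcd(9,22)=1) = 9/22

Answer: 9/22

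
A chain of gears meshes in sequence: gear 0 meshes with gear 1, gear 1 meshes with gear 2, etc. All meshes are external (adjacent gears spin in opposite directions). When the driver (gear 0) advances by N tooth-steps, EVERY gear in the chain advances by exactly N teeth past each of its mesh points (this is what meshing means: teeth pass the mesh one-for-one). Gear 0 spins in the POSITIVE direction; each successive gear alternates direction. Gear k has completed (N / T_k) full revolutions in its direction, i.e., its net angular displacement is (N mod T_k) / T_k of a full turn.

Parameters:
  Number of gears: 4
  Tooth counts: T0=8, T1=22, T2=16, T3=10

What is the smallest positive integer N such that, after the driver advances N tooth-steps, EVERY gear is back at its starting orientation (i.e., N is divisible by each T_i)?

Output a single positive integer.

Answer: 880

Derivation:
Gear k returns to start when N is a multiple of T_k.
All gears at start simultaneously when N is a common multiple of [8, 22, 16, 10]; the smallest such N is lcm(8, 22, 16, 10).
Start: lcm = T0 = 8
Fold in T1=22: gcd(8, 22) = 2; lcm(8, 22) = 8 * 22 / 2 = 176 / 2 = 88
Fold in T2=16: gcd(88, 16) = 8; lcm(88, 16) = 88 * 16 / 8 = 1408 / 8 = 176
Fold in T3=10: gcd(176, 10) = 2; lcm(176, 10) = 176 * 10 / 2 = 1760 / 2 = 880
Full cycle length = 880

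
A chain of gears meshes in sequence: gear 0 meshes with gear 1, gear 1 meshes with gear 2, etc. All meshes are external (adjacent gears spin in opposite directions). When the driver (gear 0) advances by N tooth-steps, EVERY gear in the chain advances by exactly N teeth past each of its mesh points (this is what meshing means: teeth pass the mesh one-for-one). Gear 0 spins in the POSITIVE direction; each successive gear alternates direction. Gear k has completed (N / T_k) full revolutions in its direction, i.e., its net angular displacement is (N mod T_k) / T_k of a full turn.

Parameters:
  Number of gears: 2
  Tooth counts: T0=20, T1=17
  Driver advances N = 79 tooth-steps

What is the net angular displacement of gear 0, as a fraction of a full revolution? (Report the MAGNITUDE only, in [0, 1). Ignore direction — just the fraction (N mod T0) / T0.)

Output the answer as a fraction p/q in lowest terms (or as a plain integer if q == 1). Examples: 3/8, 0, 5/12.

Answer: 19/20

Derivation:
Chain of 2 gears, tooth counts: [20, 17]
  gear 0: T0=20, direction=positive, advance = 79 mod 20 = 19 teeth = 19/20 turn
  gear 1: T1=17, direction=negative, advance = 79 mod 17 = 11 teeth = 11/17 turn
Gear 0: 79 mod 20 = 19
Fraction = 19 / 20 = 19/20 (gcd(19,20)=1) = 19/20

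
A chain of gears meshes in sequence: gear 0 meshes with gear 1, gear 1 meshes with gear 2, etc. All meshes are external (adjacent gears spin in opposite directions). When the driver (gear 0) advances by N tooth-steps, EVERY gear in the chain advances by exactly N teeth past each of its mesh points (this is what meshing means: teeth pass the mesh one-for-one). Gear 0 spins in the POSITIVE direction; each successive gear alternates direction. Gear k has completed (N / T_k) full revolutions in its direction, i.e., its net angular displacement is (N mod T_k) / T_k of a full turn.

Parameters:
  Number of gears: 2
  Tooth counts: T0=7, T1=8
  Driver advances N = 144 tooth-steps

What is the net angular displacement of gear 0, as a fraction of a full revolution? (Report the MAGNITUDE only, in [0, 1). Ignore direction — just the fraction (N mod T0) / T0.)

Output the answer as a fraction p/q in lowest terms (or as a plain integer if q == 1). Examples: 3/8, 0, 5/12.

Chain of 2 gears, tooth counts: [7, 8]
  gear 0: T0=7, direction=positive, advance = 144 mod 7 = 4 teeth = 4/7 turn
  gear 1: T1=8, direction=negative, advance = 144 mod 8 = 0 teeth = 0/8 turn
Gear 0: 144 mod 7 = 4
Fraction = 4 / 7 = 4/7 (gcd(4,7)=1) = 4/7

Answer: 4/7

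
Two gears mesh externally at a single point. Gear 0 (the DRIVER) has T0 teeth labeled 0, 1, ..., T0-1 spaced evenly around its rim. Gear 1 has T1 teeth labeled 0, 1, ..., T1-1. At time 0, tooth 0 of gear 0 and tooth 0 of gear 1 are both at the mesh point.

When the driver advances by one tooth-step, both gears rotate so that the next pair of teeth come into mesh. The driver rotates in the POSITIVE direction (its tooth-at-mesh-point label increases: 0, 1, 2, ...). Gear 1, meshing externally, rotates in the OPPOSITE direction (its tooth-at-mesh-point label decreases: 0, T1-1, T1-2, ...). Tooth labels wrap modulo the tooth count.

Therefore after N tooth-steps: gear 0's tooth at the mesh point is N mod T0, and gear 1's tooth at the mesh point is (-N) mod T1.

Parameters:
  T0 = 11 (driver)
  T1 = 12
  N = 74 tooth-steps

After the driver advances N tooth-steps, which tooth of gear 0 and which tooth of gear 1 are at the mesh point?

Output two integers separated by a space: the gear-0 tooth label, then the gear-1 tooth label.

Gear 0 (driver, T0=11): tooth at mesh = N mod T0
  74 = 6 * 11 + 8, so 74 mod 11 = 8
  gear 0 tooth = 8
Gear 1 (driven, T1=12): tooth at mesh = (-N) mod T1
  74 = 6 * 12 + 2, so 74 mod 12 = 2
  (-74) mod 12 = (-2) mod 12 = 12 - 2 = 10
Mesh after 74 steps: gear-0 tooth 8 meets gear-1 tooth 10

Answer: 8 10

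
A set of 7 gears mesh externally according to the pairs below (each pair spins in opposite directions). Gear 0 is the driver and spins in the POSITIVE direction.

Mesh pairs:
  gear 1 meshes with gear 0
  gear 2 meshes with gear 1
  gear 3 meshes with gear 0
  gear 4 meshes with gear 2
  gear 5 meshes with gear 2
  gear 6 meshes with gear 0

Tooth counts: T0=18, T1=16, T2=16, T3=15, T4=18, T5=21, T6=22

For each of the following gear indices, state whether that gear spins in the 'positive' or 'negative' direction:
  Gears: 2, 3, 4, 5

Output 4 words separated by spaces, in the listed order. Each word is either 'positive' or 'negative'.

Gear 0 (driver): positive (depth 0)
  gear 1: meshes with gear 0 -> depth 1 -> negative (opposite of gear 0)
  gear 2: meshes with gear 1 -> depth 2 -> positive (opposite of gear 1)
  gear 3: meshes with gear 0 -> depth 1 -> negative (opposite of gear 0)
  gear 4: meshes with gear 2 -> depth 3 -> negative (opposite of gear 2)
  gear 5: meshes with gear 2 -> depth 3 -> negative (opposite of gear 2)
  gear 6: meshes with gear 0 -> depth 1 -> negative (opposite of gear 0)
Queried indices 2, 3, 4, 5 -> positive, negative, negative, negative

Answer: positive negative negative negative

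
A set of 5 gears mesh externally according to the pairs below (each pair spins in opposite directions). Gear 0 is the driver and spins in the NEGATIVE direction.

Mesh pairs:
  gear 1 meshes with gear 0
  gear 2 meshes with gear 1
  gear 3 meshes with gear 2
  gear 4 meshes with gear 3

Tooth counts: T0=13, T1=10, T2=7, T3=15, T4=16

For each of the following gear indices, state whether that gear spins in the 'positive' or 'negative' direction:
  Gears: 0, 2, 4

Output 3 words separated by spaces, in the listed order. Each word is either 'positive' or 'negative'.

Gear 0 (driver): negative (depth 0)
  gear 1: meshes with gear 0 -> depth 1 -> positive (opposite of gear 0)
  gear 2: meshes with gear 1 -> depth 2 -> negative (opposite of gear 1)
  gear 3: meshes with gear 2 -> depth 3 -> positive (opposite of gear 2)
  gear 4: meshes with gear 3 -> depth 4 -> negative (opposite of gear 3)
Queried indices 0, 2, 4 -> negative, negative, negative

Answer: negative negative negative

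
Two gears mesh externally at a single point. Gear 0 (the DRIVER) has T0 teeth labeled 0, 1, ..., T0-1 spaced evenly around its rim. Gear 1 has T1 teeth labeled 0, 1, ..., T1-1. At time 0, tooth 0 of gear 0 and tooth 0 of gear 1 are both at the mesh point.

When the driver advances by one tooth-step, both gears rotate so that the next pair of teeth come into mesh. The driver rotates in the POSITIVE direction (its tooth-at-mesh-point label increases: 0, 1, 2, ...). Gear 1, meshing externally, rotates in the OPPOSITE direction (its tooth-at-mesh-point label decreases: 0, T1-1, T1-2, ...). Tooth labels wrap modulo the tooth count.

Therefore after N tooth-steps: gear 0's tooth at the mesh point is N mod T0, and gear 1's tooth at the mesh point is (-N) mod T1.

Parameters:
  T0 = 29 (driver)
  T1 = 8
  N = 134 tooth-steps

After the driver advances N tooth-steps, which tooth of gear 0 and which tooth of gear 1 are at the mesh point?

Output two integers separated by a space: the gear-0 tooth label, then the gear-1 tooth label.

Gear 0 (driver, T0=29): tooth at mesh = N mod T0
  134 = 4 * 29 + 18, so 134 mod 29 = 18
  gear 0 tooth = 18
Gear 1 (driven, T1=8): tooth at mesh = (-N) mod T1
  134 = 16 * 8 + 6, so 134 mod 8 = 6
  (-134) mod 8 = (-6) mod 8 = 8 - 6 = 2
Mesh after 134 steps: gear-0 tooth 18 meets gear-1 tooth 2

Answer: 18 2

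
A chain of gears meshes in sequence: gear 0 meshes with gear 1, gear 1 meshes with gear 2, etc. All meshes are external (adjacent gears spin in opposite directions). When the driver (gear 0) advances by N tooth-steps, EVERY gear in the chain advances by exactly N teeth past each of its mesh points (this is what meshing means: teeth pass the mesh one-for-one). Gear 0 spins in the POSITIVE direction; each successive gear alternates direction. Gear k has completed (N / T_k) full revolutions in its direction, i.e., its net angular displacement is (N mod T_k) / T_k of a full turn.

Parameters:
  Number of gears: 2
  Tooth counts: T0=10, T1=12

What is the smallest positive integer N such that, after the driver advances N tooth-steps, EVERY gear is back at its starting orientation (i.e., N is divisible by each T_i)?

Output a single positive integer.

Gear k returns to start when N is a multiple of T_k.
All gears at start simultaneously when N is a common multiple of [10, 12]; the smallest such N is lcm(10, 12).
Start: lcm = T0 = 10
Fold in T1=12: gcd(10, 12) = 2; lcm(10, 12) = 10 * 12 / 2 = 120 / 2 = 60
Full cycle length = 60

Answer: 60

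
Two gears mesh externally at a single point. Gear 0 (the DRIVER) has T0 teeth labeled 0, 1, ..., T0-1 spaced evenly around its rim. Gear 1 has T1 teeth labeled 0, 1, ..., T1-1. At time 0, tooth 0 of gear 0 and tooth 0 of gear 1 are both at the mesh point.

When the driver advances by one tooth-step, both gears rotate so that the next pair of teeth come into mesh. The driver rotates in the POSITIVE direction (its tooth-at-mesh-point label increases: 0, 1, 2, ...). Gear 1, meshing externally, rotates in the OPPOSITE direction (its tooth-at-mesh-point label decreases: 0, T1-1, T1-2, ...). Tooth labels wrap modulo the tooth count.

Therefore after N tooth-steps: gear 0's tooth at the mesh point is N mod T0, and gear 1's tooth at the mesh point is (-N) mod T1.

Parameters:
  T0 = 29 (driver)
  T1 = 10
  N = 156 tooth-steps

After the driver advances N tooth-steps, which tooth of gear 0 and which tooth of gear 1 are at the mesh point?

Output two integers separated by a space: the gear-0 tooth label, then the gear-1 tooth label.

Gear 0 (driver, T0=29): tooth at mesh = N mod T0
  156 = 5 * 29 + 11, so 156 mod 29 = 11
  gear 0 tooth = 11
Gear 1 (driven, T1=10): tooth at mesh = (-N) mod T1
  156 = 15 * 10 + 6, so 156 mod 10 = 6
  (-156) mod 10 = (-6) mod 10 = 10 - 6 = 4
Mesh after 156 steps: gear-0 tooth 11 meets gear-1 tooth 4

Answer: 11 4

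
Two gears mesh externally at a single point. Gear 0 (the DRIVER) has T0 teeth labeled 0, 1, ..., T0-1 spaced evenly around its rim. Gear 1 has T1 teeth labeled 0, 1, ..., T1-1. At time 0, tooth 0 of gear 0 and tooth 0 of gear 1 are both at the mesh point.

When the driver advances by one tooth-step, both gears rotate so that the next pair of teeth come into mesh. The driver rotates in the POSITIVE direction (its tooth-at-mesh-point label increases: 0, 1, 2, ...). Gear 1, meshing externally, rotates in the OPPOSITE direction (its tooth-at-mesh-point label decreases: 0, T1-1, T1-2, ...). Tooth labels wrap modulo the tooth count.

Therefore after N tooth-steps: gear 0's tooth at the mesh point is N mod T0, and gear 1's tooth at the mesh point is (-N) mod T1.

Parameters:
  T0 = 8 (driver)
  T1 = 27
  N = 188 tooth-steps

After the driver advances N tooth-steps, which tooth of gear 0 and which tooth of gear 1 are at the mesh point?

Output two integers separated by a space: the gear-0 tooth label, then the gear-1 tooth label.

Answer: 4 1

Derivation:
Gear 0 (driver, T0=8): tooth at mesh = N mod T0
  188 = 23 * 8 + 4, so 188 mod 8 = 4
  gear 0 tooth = 4
Gear 1 (driven, T1=27): tooth at mesh = (-N) mod T1
  188 = 6 * 27 + 26, so 188 mod 27 = 26
  (-188) mod 27 = (-26) mod 27 = 27 - 26 = 1
Mesh after 188 steps: gear-0 tooth 4 meets gear-1 tooth 1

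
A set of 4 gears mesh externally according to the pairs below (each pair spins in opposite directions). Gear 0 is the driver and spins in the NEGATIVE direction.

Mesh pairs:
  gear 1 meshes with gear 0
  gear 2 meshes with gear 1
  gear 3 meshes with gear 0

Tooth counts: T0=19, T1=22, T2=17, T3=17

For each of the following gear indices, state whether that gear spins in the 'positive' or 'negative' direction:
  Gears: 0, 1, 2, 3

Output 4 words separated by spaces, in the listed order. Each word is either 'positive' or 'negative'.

Gear 0 (driver): negative (depth 0)
  gear 1: meshes with gear 0 -> depth 1 -> positive (opposite of gear 0)
  gear 2: meshes with gear 1 -> depth 2 -> negative (opposite of gear 1)
  gear 3: meshes with gear 0 -> depth 1 -> positive (opposite of gear 0)
Queried indices 0, 1, 2, 3 -> negative, positive, negative, positive

Answer: negative positive negative positive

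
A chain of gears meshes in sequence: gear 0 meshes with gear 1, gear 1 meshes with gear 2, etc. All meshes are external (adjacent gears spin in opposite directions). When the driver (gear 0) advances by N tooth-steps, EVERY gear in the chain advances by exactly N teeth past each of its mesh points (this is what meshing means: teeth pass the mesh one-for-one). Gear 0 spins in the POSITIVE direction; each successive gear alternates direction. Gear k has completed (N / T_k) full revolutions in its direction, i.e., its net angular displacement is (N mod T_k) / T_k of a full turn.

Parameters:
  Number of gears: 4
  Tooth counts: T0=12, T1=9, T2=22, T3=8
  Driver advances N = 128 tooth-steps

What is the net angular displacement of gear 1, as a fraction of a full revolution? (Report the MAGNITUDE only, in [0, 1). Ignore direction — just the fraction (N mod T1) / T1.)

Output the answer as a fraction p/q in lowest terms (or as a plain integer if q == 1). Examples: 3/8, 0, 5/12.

Chain of 4 gears, tooth counts: [12, 9, 22, 8]
  gear 0: T0=12, direction=positive, advance = 128 mod 12 = 8 teeth = 8/12 turn
  gear 1: T1=9, direction=negative, advance = 128 mod 9 = 2 teeth = 2/9 turn
  gear 2: T2=22, direction=positive, advance = 128 mod 22 = 18 teeth = 18/22 turn
  gear 3: T3=8, direction=negative, advance = 128 mod 8 = 0 teeth = 0/8 turn
Gear 1: 128 mod 9 = 2
Fraction = 2 / 9 = 2/9 (gcd(2,9)=1) = 2/9

Answer: 2/9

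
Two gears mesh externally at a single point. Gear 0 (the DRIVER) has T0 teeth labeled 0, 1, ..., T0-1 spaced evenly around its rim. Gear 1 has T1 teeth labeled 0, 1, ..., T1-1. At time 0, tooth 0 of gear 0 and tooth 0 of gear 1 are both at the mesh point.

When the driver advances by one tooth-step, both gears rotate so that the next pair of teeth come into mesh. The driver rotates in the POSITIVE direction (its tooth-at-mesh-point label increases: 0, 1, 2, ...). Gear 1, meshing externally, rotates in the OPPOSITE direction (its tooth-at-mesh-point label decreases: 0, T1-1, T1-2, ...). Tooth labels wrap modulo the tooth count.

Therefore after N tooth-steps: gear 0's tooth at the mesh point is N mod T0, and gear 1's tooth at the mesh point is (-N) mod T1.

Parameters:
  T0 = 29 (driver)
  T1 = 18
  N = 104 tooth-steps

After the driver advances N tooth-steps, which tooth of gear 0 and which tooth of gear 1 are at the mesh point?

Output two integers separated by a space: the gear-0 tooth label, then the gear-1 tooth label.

Answer: 17 4

Derivation:
Gear 0 (driver, T0=29): tooth at mesh = N mod T0
  104 = 3 * 29 + 17, so 104 mod 29 = 17
  gear 0 tooth = 17
Gear 1 (driven, T1=18): tooth at mesh = (-N) mod T1
  104 = 5 * 18 + 14, so 104 mod 18 = 14
  (-104) mod 18 = (-14) mod 18 = 18 - 14 = 4
Mesh after 104 steps: gear-0 tooth 17 meets gear-1 tooth 4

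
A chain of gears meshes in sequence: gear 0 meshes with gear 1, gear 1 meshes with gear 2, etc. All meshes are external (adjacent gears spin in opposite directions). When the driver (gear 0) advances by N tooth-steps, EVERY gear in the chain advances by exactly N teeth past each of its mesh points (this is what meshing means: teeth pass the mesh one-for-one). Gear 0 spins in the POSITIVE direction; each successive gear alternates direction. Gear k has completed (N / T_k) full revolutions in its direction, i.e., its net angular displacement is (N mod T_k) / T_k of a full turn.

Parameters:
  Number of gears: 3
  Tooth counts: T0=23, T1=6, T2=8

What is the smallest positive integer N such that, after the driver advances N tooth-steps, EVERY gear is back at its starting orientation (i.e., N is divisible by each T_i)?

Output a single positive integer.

Answer: 552

Derivation:
Gear k returns to start when N is a multiple of T_k.
All gears at start simultaneously when N is a common multiple of [23, 6, 8]; the smallest such N is lcm(23, 6, 8).
Start: lcm = T0 = 23
Fold in T1=6: gcd(23, 6) = 1; lcm(23, 6) = 23 * 6 / 1 = 138 / 1 = 138
Fold in T2=8: gcd(138, 8) = 2; lcm(138, 8) = 138 * 8 / 2 = 1104 / 2 = 552
Full cycle length = 552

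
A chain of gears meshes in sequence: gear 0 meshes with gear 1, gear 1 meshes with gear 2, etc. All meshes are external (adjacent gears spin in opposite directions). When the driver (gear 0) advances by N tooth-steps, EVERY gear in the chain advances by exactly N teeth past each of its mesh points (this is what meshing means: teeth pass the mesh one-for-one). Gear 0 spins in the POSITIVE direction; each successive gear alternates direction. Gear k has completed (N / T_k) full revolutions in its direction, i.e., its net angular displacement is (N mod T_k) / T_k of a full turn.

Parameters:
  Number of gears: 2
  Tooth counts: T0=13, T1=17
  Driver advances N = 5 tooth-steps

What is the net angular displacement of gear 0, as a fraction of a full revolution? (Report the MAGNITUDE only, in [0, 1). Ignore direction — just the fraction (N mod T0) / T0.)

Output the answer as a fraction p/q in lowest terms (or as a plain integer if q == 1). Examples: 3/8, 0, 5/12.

Chain of 2 gears, tooth counts: [13, 17]
  gear 0: T0=13, direction=positive, advance = 5 mod 13 = 5 teeth = 5/13 turn
  gear 1: T1=17, direction=negative, advance = 5 mod 17 = 5 teeth = 5/17 turn
Gear 0: 5 mod 13 = 5
Fraction = 5 / 13 = 5/13 (gcd(5,13)=1) = 5/13

Answer: 5/13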